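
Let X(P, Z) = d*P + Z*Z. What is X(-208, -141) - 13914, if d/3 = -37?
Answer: 29055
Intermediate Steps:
d = -111 (d = 3*(-37) = -111)
X(P, Z) = Z² - 111*P (X(P, Z) = -111*P + Z*Z = -111*P + Z² = Z² - 111*P)
X(-208, -141) - 13914 = ((-141)² - 111*(-208)) - 13914 = (19881 + 23088) - 13914 = 42969 - 13914 = 29055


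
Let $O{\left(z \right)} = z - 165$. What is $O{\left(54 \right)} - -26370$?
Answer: $26259$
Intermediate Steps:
$O{\left(z \right)} = -165 + z$
$O{\left(54 \right)} - -26370 = \left(-165 + 54\right) - -26370 = -111 + 26370 = 26259$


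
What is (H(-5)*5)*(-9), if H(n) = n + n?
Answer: 450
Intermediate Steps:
H(n) = 2*n
(H(-5)*5)*(-9) = ((2*(-5))*5)*(-9) = -10*5*(-9) = -50*(-9) = 450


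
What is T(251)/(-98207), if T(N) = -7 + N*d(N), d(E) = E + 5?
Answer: -64249/98207 ≈ -0.65422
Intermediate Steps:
d(E) = 5 + E
T(N) = -7 + N*(5 + N)
T(251)/(-98207) = (-7 + 251*(5 + 251))/(-98207) = (-7 + 251*256)*(-1/98207) = (-7 + 64256)*(-1/98207) = 64249*(-1/98207) = -64249/98207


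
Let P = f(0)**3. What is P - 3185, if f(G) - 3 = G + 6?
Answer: -2456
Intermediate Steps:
f(G) = 9 + G (f(G) = 3 + (G + 6) = 3 + (6 + G) = 9 + G)
P = 729 (P = (9 + 0)**3 = 9**3 = 729)
P - 3185 = 729 - 3185 = -2456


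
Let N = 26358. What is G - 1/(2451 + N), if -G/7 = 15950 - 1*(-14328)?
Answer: -6105952315/28809 ≈ -2.1195e+5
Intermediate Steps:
G = -211946 (G = -7*(15950 - 1*(-14328)) = -7*(15950 + 14328) = -7*30278 = -211946)
G - 1/(2451 + N) = -211946 - 1/(2451 + 26358) = -211946 - 1/28809 = -6105952315/28809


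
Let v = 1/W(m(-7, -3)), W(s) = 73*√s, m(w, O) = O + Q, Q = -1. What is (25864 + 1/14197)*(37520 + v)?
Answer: 13777014161680/14197 - 367191209*I/2072762 ≈ 9.7042e+8 - 177.15*I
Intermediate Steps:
m(w, O) = -1 + O (m(w, O) = O - 1 = -1 + O)
v = -I/146 (v = 1/(73*√(-1 - 3)) = 1/(73*√(-4)) = 1/(73*(2*I)) = 1/(146*I) = -I/146 ≈ -0.0068493*I)
(25864 + 1/14197)*(37520 + v) = (25864 + 1/14197)*(37520 - I/146) = 367191209*(37520 - I/146)/14197 = 13777014161680/14197 - 367191209*I/2072762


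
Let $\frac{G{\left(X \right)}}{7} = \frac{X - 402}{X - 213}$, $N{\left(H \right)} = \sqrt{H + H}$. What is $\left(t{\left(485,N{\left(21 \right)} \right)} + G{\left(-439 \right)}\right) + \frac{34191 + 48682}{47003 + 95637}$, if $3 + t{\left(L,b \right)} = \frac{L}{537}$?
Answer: $\frac{93806731783}{12485421840} \approx 7.5133$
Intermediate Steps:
$N{\left(H \right)} = \sqrt{2} \sqrt{H}$ ($N{\left(H \right)} = \sqrt{2 H} = \sqrt{2} \sqrt{H}$)
$G{\left(X \right)} = \frac{7 \left(-402 + X\right)}{-213 + X}$ ($G{\left(X \right)} = 7 \frac{X - 402}{X - 213} = 7 \frac{-402 + X}{-213 + X} = \frac{7 \left(-402 + X\right)}{-213 + X}$)
$t{\left(L,b \right)} = -3 + \frac{L}{537}$
$\left(t{\left(485,N{\left(21 \right)} \right)} + G{\left(-439 \right)}\right) + \frac{34191 + 48682}{47003 + 95637} = \left(\left(-3 + \frac{1}{537} \cdot 485\right) + \frac{7 \left(-402 - 439\right)}{-213 - 439}\right) + \frac{34191 + 48682}{47003 + 95637} = \left(\left(-3 + \frac{485}{537}\right) + 7 \frac{1}{-652} \left(-841\right)\right) + \frac{82873}{142640} = \left(- \frac{1126}{537} + 7 \left(- \frac{1}{652}\right) \left(-841\right)\right) + 82873 \cdot \frac{1}{142640} = \left(- \frac{1126}{537} + \frac{5887}{652}\right) + \frac{82873}{142640} = \frac{2427167}{350124} + \frac{82873}{142640} = \frac{93806731783}{12485421840}$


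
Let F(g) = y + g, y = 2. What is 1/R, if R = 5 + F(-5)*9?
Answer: -1/22 ≈ -0.045455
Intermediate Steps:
F(g) = 2 + g
R = -22 (R = 5 + (2 - 5)*9 = 5 - 3*9 = 5 - 27 = -22)
1/R = 1/(-22) = -1/22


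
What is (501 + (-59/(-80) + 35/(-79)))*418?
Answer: 662149829/3160 ≈ 2.0954e+5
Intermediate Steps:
(501 + (-59/(-80) + 35/(-79)))*418 = (501 + (-59*(-1/80) + 35*(-1/79)))*418 = (501 + (59/80 - 35/79))*418 = (501 + 1861/6320)*418 = (3168181/6320)*418 = 662149829/3160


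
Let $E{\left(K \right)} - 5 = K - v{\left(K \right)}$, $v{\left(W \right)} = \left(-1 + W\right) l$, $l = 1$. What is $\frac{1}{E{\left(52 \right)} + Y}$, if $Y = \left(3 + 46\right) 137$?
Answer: $\frac{1}{6719} \approx 0.00014883$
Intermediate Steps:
$v{\left(W \right)} = -1 + W$ ($v{\left(W \right)} = \left(-1 + W\right) 1 = -1 + W$)
$Y = 6713$ ($Y = 49 \cdot 137 = 6713$)
$E{\left(K \right)} = 6$ ($E{\left(K \right)} = 5 + \left(K - \left(-1 + K\right)\right) = 5 + 1 = 6$)
$\frac{1}{E{\left(52 \right)} + Y} = \frac{1}{6 + 6713} = \frac{1}{6719}$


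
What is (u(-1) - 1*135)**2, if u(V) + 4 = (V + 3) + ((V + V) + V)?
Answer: 19600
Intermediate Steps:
u(V) = -1 + 4*V (u(V) = -4 + ((V + 3) + ((V + V) + V)) = -4 + ((3 + V) + (2*V + V)) = -4 + ((3 + V) + 3*V) = -4 + (3 + 4*V) = -1 + 4*V)
(u(-1) - 1*135)**2 = ((-1 + 4*(-1)) - 1*135)**2 = ((-1 - 4) - 135)**2 = (-5 - 135)**2 = (-140)**2 = 19600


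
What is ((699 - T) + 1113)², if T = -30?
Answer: 3392964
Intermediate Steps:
((699 - T) + 1113)² = ((699 - 1*(-30)) + 1113)² = ((699 + 30) + 1113)² = (729 + 1113)² = 1842² = 3392964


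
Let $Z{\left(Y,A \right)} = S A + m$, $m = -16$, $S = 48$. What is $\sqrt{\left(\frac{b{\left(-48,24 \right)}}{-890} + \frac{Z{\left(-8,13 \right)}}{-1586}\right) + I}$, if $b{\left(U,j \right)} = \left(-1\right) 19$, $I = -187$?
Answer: $\frac{i \sqrt{93327131066910}}{705770} \approx 13.688 i$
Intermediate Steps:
$Z{\left(Y,A \right)} = -16 + 48 A$ ($Z{\left(Y,A \right)} = 48 A - 16 = -16 + 48 A$)
$b{\left(U,j \right)} = -19$
$\sqrt{\left(\frac{b{\left(-48,24 \right)}}{-890} + \frac{Z{\left(-8,13 \right)}}{-1586}\right) + I} = \sqrt{\left(- \frac{19}{-890} + \frac{-16 + 48 \cdot 13}{-1586}\right) - 187} = \sqrt{\left(\left(-19\right) \left(- \frac{1}{890}\right) + \left(-16 + 624\right) \left(- \frac{1}{1586}\right)\right) - 187} = \sqrt{\left(\frac{19}{890} + 608 \left(- \frac{1}{1586}\right)\right) - 187} = \sqrt{\left(\frac{19}{890} - \frac{304}{793}\right) - 187} = \sqrt{- \frac{255493}{705770} - 187} = \sqrt{- \frac{132234483}{705770}} = \frac{i \sqrt{93327131066910}}{705770}$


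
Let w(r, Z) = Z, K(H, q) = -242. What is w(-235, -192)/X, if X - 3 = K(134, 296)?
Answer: 192/239 ≈ 0.80335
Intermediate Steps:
X = -239 (X = 3 - 242 = -239)
w(-235, -192)/X = -192/(-239) = -192*(-1/239) = 192/239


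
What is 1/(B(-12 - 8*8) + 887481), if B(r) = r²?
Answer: 1/893257 ≈ 1.1195e-6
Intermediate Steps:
1/(B(-12 - 8*8) + 887481) = 1/((-12 - 8*8)² + 887481) = 1/((-12 - 64)² + 887481) = 1/((-76)² + 887481) = 1/(5776 + 887481) = 1/893257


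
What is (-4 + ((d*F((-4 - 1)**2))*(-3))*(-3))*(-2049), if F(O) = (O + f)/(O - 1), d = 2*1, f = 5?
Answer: -75813/2 ≈ -37907.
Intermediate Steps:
d = 2
F(O) = (5 + O)/(-1 + O) (F(O) = (O + 5)/(O - 1) = (5 + O)/(-1 + O))
(-4 + ((d*F((-4 - 1)**2))*(-3))*(-3))*(-2049) = (-4 + ((2*((5 + (-4 - 1)**2)/(-1 + (-4 - 1)**2)))*(-3))*(-3))*(-2049) = (-4 + ((2*((5 + (-5)**2)/(-1 + (-5)**2)))*(-3))*(-3))*(-2049) = (-4 + ((2*((5 + 25)/(-1 + 25)))*(-3))*(-3))*(-2049) = (-4 + ((2*(30/24))*(-3))*(-3))*(-2049) = (-4 + ((2*((1/24)*30))*(-3))*(-3))*(-2049) = (-4 + ((2*(5/4))*(-3))*(-3))*(-2049) = (-4 + ((5/2)*(-3))*(-3))*(-2049) = (-4 - 15/2*(-3))*(-2049) = (-4 + 45/2)*(-2049) = (37/2)*(-2049) = -75813/2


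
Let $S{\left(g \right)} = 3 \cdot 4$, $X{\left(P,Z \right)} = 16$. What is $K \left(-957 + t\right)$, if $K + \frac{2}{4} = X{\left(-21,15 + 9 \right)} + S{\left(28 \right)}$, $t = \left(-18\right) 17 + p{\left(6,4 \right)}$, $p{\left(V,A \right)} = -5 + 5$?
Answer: $- \frac{69465}{2} \approx -34733.0$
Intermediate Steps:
$p{\left(V,A \right)} = 0$
$S{\left(g \right)} = 12$
$t = -306$ ($t = \left(-18\right) 17 + 0 = -306 + 0 = -306$)
$K = \frac{55}{2}$ ($K = - \frac{1}{2} + \left(16 + 12\right) = - \frac{1}{2} + 28 = \frac{55}{2} \approx 27.5$)
$K \left(-957 + t\right) = \frac{55 \left(-957 - 306\right)}{2} = \frac{55}{2} \left(-1263\right) = - \frac{69465}{2}$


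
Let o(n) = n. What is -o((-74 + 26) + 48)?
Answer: 0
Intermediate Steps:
-o((-74 + 26) + 48) = -((-74 + 26) + 48) = -(-48 + 48) = -1*0 = 0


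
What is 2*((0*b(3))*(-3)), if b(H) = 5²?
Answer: 0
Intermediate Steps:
b(H) = 25
2*((0*b(3))*(-3)) = 2*((0*25)*(-3)) = 2*(0*(-3)) = 2*0 = 0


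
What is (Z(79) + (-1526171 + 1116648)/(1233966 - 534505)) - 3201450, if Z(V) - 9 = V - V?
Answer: -2239283532824/699461 ≈ -3.2014e+6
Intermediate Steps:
Z(V) = 9 (Z(V) = 9 + (V - V) = 9 + 0 = 9)
(Z(79) + (-1526171 + 1116648)/(1233966 - 534505)) - 3201450 = (9 + (-1526171 + 1116648)/(1233966 - 534505)) - 3201450 = (9 - 409523/699461) - 3201450 = 5885626/699461 - 3201450 = -2239283532824/699461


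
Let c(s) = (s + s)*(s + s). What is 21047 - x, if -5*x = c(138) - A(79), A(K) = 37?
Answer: 181374/5 ≈ 36275.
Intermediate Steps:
c(s) = 4*s² (c(s) = (2*s)*(2*s) = 4*s²)
x = -76139/5 (x = -(4*138² - 1*37)/5 = -(4*19044 - 37)/5 = -(76176 - 37)/5 = -⅕*76139 = -76139/5 ≈ -15228.)
21047 - x = 21047 - 1*(-76139/5) = 21047 + 76139/5 = 181374/5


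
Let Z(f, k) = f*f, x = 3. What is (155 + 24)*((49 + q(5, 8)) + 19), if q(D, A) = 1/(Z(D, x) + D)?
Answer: 365339/30 ≈ 12178.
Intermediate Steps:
Z(f, k) = f²
q(D, A) = 1/(D + D²) (q(D, A) = 1/(D² + D) = 1/(D + D²))
(155 + 24)*((49 + q(5, 8)) + 19) = (155 + 24)*((49 + 1/(5*(1 + 5))) + 19) = 179*((49 + (⅕)/6) + 19) = 179*((49 + (⅕)*(⅙)) + 19) = 179*((49 + 1/30) + 19) = 179*(1471/30 + 19) = 179*(2041/30) = 365339/30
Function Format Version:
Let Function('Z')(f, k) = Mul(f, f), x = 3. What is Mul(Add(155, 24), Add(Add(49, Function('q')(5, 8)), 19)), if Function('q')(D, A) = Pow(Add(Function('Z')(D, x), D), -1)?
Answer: Rational(365339, 30) ≈ 12178.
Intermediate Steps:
Function('Z')(f, k) = Pow(f, 2)
Function('q')(D, A) = Pow(Add(D, Pow(D, 2)), -1) (Function('q')(D, A) = Pow(Add(Pow(D, 2), D), -1) = Pow(Add(D, Pow(D, 2)), -1))
Mul(Add(155, 24), Add(Add(49, Function('q')(5, 8)), 19)) = Mul(Add(155, 24), Add(Add(49, Mul(Pow(5, -1), Pow(Add(1, 5), -1))), 19)) = Mul(179, Add(Add(49, Mul(Rational(1, 5), Pow(6, -1))), 19)) = Mul(179, Add(Add(49, Mul(Rational(1, 5), Rational(1, 6))), 19)) = Mul(179, Add(Add(49, Rational(1, 30)), 19)) = Mul(179, Add(Rational(1471, 30), 19)) = Mul(179, Rational(2041, 30)) = Rational(365339, 30)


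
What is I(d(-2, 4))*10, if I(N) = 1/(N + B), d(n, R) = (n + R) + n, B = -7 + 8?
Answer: 10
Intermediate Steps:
B = 1
d(n, R) = R + 2*n (d(n, R) = (R + n) + n = R + 2*n)
I(N) = 1/(1 + N) (I(N) = 1/(N + 1) = 1/(1 + N))
I(d(-2, 4))*10 = 10/(1 + (4 + 2*(-2))) = 10/(1 + (4 - 4)) = 10/(1 + 0) = 10/1 = 1*10 = 10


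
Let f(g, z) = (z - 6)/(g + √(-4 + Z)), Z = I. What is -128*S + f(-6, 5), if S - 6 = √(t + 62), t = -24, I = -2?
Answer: -5375/7 - 128*√38 + I*√6/42 ≈ -1556.9 + 0.058321*I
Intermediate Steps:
Z = -2
f(g, z) = (-6 + z)/(g + I*√6) (f(g, z) = (z - 6)/(g + √(-4 - 2)) = (-6 + z)/(g + √(-6)) = (-6 + z)/(g + I*√6))
S = 6 + √38 (S = 6 + √(-24 + 62) = 6 + √38 ≈ 12.164)
-128*S + f(-6, 5) = -128*(6 + √38) + (-6 + 5)/(-6 + I*√6) = (-768 - 128*√38) - 1/(-6 + I*√6) = -768 - 1/(-6 + I*√6) - 128*√38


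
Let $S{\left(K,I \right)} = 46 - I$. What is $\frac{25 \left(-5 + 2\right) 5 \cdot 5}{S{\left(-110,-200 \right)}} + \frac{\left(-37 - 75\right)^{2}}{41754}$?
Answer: $- \frac{12533821}{1711914} \approx -7.3215$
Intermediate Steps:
$\frac{25 \left(-5 + 2\right) 5 \cdot 5}{S{\left(-110,-200 \right)}} + \frac{\left(-37 - 75\right)^{2}}{41754} = \frac{25 \left(-5 + 2\right) 5 \cdot 5}{46 - -200} + \frac{\left(-37 - 75\right)^{2}}{41754} = \frac{25 \left(\left(-3\right) 5\right) 5}{46 + 200} + \left(-112\right)^{2} \cdot \frac{1}{41754} = \frac{25 \left(-15\right) 5}{246} + 12544 \cdot \frac{1}{41754} = \left(-375\right) 5 \cdot \frac{1}{246} + \frac{6272}{20877} = \left(-1875\right) \frac{1}{246} + \frac{6272}{20877} = - \frac{625}{82} + \frac{6272}{20877} = - \frac{12533821}{1711914}$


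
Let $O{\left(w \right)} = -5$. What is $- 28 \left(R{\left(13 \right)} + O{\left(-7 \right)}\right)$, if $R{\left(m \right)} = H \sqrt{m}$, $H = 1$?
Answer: $140 - 28 \sqrt{13} \approx 39.045$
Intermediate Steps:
$R{\left(m \right)} = \sqrt{m}$ ($R{\left(m \right)} = 1 \sqrt{m} = \sqrt{m}$)
$- 28 \left(R{\left(13 \right)} + O{\left(-7 \right)}\right) = - 28 \left(\sqrt{13} - 5\right) = - 28 \left(-5 + \sqrt{13}\right) = 140 - 28 \sqrt{13}$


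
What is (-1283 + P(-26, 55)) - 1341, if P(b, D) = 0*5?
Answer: -2624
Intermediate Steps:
P(b, D) = 0
(-1283 + P(-26, 55)) - 1341 = (-1283 + 0) - 1341 = -1283 - 1341 = -2624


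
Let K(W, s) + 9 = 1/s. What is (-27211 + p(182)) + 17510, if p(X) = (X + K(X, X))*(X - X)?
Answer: -9701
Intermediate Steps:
K(W, s) = -9 + 1/s
p(X) = 0 (p(X) = (X + (-9 + 1/X))*(X - X) = (-9 + X + 1/X)*0 = 0)
(-27211 + p(182)) + 17510 = (-27211 + 0) + 17510 = -27211 + 17510 = -9701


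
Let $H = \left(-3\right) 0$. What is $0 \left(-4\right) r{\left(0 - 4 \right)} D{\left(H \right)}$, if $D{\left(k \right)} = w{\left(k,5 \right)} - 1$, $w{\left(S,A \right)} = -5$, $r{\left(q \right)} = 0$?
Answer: $0$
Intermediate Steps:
$H = 0$
$D{\left(k \right)} = -6$ ($D{\left(k \right)} = -5 - 1 = -6$)
$0 \left(-4\right) r{\left(0 - 4 \right)} D{\left(H \right)} = 0 \left(-4\right) 0 \left(-6\right) = 0 \cdot 0 \left(-6\right) = 0 \left(-6\right) = 0$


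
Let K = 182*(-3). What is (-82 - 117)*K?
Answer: 108654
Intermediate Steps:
K = -546
(-82 - 117)*K = (-82 - 117)*(-546) = -199*(-546) = 108654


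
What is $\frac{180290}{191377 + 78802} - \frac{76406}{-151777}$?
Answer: $\frac{2087268348}{1782911221} \approx 1.1707$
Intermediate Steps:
$\frac{180290}{191377 + 78802} - \frac{76406}{-151777} = \frac{180290}{270179} - - \frac{3322}{6599} = 180290 \cdot \frac{1}{270179} + \frac{3322}{6599} = \frac{180290}{270179} + \frac{3322}{6599} = \frac{2087268348}{1782911221}$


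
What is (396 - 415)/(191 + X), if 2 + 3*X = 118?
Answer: -57/689 ≈ -0.082729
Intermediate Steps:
X = 116/3 (X = -⅔ + (⅓)*118 = -⅔ + 118/3 = 116/3 ≈ 38.667)
(396 - 415)/(191 + X) = (396 - 415)/(191 + 116/3) = -19/689/3 = -19*3/689 = -57/689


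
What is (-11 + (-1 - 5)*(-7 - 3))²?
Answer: 2401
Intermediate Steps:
(-11 + (-1 - 5)*(-7 - 3))² = (-11 - 6*(-10))² = (-11 + 60)² = 49² = 2401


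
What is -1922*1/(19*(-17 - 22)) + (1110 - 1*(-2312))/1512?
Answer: 906961/186732 ≈ 4.8570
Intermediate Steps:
-1922*1/(19*(-17 - 22)) + (1110 - 1*(-2312))/1512 = -1922/(19*(-39)) + (1110 + 2312)*(1/1512) = -1922/(-741) + 3422*(1/1512) = -1922*(-1/741) + 1711/756 = 1922/741 + 1711/756 = 906961/186732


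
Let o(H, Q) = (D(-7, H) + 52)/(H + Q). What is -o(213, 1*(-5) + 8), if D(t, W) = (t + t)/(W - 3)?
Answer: -779/3240 ≈ -0.24043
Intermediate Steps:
D(t, W) = 2*t/(-3 + W) (D(t, W) = (2*t)/(-3 + W) = 2*t/(-3 + W))
o(H, Q) = (52 - 14/(-3 + H))/(H + Q) (o(H, Q) = (2*(-7)/(-3 + H) + 52)/(H + Q) = (-14/(-3 + H) + 52)/(H + Q) = (52 - 14/(-3 + H))/(H + Q))
-o(213, 1*(-5) + 8) = -2*(-85 + 26*213)/((-3 + 213)*(213 + (1*(-5) + 8))) = -2*(-85 + 5538)/(210*(213 + (-5 + 8))) = -2*5453/(210*(213 + 3)) = -2*5453/(210*216) = -1*779/3240 = -779/3240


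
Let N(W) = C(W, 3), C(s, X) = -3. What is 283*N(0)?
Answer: -849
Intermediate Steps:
N(W) = -3
283*N(0) = 283*(-3) = -849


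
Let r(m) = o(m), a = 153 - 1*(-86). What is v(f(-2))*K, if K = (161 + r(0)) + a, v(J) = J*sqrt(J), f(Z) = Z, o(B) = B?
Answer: -800*I*sqrt(2) ≈ -1131.4*I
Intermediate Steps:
v(J) = J**(3/2)
a = 239 (a = 153 + 86 = 239)
r(m) = m
K = 400 (K = (161 + 0) + 239 = 161 + 239 = 400)
v(f(-2))*K = (-2)**(3/2)*400 = -2*I*sqrt(2)*400 = -800*I*sqrt(2)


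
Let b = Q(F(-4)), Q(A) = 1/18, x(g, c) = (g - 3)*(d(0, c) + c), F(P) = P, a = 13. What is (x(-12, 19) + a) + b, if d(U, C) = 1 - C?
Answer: -35/18 ≈ -1.9444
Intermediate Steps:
x(g, c) = -3 + g (x(g, c) = (g - 3)*((1 - c) + c) = (-3 + g)*1 = -3 + g)
Q(A) = 1/18
b = 1/18 ≈ 0.055556
(x(-12, 19) + a) + b = ((-3 - 12) + 13) + 1/18 = (-15 + 13) + 1/18 = -2 + 1/18 = -35/18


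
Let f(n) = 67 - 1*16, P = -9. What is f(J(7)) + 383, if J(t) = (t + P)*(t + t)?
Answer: 434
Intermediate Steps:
J(t) = 2*t*(-9 + t) (J(t) = (t - 9)*(t + t) = (-9 + t)*(2*t) = 2*t*(-9 + t))
f(n) = 51 (f(n) = 67 - 16 = 51)
f(J(7)) + 383 = 51 + 383 = 434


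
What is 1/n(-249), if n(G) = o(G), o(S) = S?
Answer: -1/249 ≈ -0.0040161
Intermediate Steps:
n(G) = G
1/n(-249) = 1/(-249) = -1/249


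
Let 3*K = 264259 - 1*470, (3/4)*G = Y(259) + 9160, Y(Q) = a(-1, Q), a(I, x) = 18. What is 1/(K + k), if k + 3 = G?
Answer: 1/100164 ≈ 9.9836e-6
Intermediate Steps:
Y(Q) = 18
G = 36712/3 (G = 4*(18 + 9160)/3 = (4/3)*9178 = 36712/3 ≈ 12237.)
k = 36703/3 (k = -3 + 36712/3 = 36703/3 ≈ 12234.)
K = 263789/3 (K = (264259 - 1*470)/3 = (264259 - 470)/3 = (⅓)*263789 = 263789/3 ≈ 87930.)
1/(K + k) = 1/(263789/3 + 36703/3) = 1/100164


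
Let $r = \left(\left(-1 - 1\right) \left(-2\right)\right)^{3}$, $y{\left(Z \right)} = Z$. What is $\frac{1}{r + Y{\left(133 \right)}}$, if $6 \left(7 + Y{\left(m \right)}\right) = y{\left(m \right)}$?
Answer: $\frac{6}{475} \approx 0.012632$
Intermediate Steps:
$Y{\left(m \right)} = -7 + \frac{m}{6}$
$r = 64$ ($r = \left(\left(-2\right) \left(-2\right)\right)^{3} = 4^{3} = 64$)
$\frac{1}{r + Y{\left(133 \right)}} = \frac{1}{64 + \left(-7 + \frac{1}{6} \cdot 133\right)} = \frac{1}{64 + \left(-7 + \frac{133}{6}\right)} = \frac{1}{64 + \frac{91}{6}} = \frac{1}{\frac{475}{6}} = \frac{6}{475}$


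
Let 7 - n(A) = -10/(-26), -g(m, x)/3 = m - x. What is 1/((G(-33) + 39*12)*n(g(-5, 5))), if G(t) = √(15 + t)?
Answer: 169/523267 - 13*I*√2/6279204 ≈ 0.00032297 - 2.9279e-6*I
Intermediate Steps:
g(m, x) = -3*m + 3*x (g(m, x) = -3*(m - x) = -3*m + 3*x)
n(A) = 86/13 (n(A) = 7 - (-10)/(-26) = 7 - (-10)*(-1)/26 = 7 - 1*5/13 = 7 - 5/13 = 86/13)
1/((G(-33) + 39*12)*n(g(-5, 5))) = 1/((√(15 - 33) + 39*12)*(86/13)) = 1/((√(-18) + 468)*(86/13)) = 1/((3*I*√2 + 468)*(86/13)) = 1/((468 + 3*I*√2)*(86/13)) = 1/(3096 + 258*I*√2/13)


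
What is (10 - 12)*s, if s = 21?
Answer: -42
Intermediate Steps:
(10 - 12)*s = (10 - 12)*21 = -2*21 = -42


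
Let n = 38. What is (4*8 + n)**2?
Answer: 4900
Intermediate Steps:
(4*8 + n)**2 = (4*8 + 38)**2 = (32 + 38)**2 = 70**2 = 4900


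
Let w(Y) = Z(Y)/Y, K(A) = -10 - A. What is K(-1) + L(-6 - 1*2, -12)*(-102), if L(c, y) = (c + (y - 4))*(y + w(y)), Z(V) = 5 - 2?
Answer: -29997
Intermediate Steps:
Z(V) = 3
w(Y) = 3/Y
L(c, y) = (y + 3/y)*(-4 + c + y) (L(c, y) = (c + (y - 4))*(y + 3/y) = (c + (-4 + y))*(y + 3/y) = (-4 + c + y)*(y + 3/y) = (y + 3/y)*(-4 + c + y))
K(-1) + L(-6 - 1*2, -12)*(-102) = (-10 - 1*(-1)) + ((-12 + 3*(-6 - 1*2) - 12*(3 + (-12)² - 4*(-12) + (-6 - 1*2)*(-12)))/(-12))*(-102) = (-10 + 1) - (-12 + 3*(-6 - 2) - 12*(3 + 144 + 48 + (-6 - 2)*(-12)))/12*(-102) = -9 - (-12 + 3*(-8) - 12*(3 + 144 + 48 - 8*(-12)))/12*(-102) = -9 - (-12 - 24 - 12*(3 + 144 + 48 + 96))/12*(-102) = -9 - (-12 - 24 - 12*291)/12*(-102) = -9 - (-12 - 24 - 3492)/12*(-102) = -9 - 1/12*(-3528)*(-102) = -9 + 294*(-102) = -9 - 29988 = -29997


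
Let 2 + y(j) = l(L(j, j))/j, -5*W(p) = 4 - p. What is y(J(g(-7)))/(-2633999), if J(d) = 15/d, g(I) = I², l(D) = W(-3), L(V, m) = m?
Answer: 493/197549925 ≈ 2.4956e-6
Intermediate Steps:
W(p) = -⅘ + p/5 (W(p) = -(4 - p)/5 = -⅘ + p/5)
l(D) = -7/5 (l(D) = -⅘ + (⅕)*(-3) = -⅘ - ⅗ = -7/5)
y(j) = -2 - 7/(5*j)
y(J(g(-7)))/(-2633999) = (-2 - 7/(5*(15/((-7)²))))/(-2633999) = (-2 - 7/(5*(15/49)))*(-1/2633999) = (-2 - 7/(5*(15*(1/49))))*(-1/2633999) = (-2 - 7/(5*15/49))*(-1/2633999) = (-2 - 7/5*49/15)*(-1/2633999) = (-2 - 343/75)*(-1/2633999) = -493/75*(-1/2633999) = 493/197549925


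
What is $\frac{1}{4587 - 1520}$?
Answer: $\frac{1}{3067} \approx 0.00032605$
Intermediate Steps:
$\frac{1}{4587 - 1520} = \frac{1}{3067}$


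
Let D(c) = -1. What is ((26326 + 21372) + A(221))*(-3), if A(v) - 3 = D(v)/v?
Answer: -31625760/221 ≈ -1.4310e+5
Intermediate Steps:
A(v) = 3 - 1/v
((26326 + 21372) + A(221))*(-3) = ((26326 + 21372) + (3 - 1/221))*(-3) = (47698 + (3 - 1*1/221))*(-3) = (47698 + (3 - 1/221))*(-3) = (47698 + 662/221)*(-3) = (10541920/221)*(-3) = -31625760/221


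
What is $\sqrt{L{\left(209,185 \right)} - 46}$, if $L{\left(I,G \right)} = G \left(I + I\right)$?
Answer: $278$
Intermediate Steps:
$L{\left(I,G \right)} = 2 G I$ ($L{\left(I,G \right)} = G 2 I = 2 G I$)
$\sqrt{L{\left(209,185 \right)} - 46} = \sqrt{2 \cdot 185 \cdot 209 - 46} = \sqrt{77330 - 46} = \sqrt{77284} = 278$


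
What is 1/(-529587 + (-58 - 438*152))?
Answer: -1/596221 ≈ -1.6772e-6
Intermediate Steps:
1/(-529587 + (-58 - 438*152)) = 1/(-529587 + (-58 - 66576)) = 1/(-529587 - 66634) = 1/(-596221) = -1/596221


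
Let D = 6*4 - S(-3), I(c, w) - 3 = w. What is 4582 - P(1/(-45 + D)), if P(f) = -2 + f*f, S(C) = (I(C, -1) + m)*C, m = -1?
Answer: 1485215/324 ≈ 4584.0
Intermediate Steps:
I(c, w) = 3 + w
S(C) = C (S(C) = ((3 - 1) - 1)*C = (2 - 1)*C = 1*C = C)
D = 27 (D = 6*4 - 1*(-3) = 24 + 3 = 27)
P(f) = -2 + f²
4582 - P(1/(-45 + D)) = 4582 - (-2 + (1/(-45 + 27))²) = 4582 - (-2 + (1/(-18))²) = 4582 - (-2 + (-1/18)²) = 4582 - (-2 + 1/324) = 4582 - 1*(-647/324) = 4582 + 647/324 = 1485215/324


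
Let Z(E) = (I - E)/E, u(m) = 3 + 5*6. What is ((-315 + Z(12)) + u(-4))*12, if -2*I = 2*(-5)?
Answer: -3391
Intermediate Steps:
I = 5 (I = -(-5) = -½*(-10) = 5)
u(m) = 33 (u(m) = 3 + 30 = 33)
Z(E) = (5 - E)/E
((-315 + Z(12)) + u(-4))*12 = ((-315 + (5 - 1*12)/12) + 33)*12 = ((-315 + (5 - 12)/12) + 33)*12 = ((-315 + (1/12)*(-7)) + 33)*12 = ((-315 - 7/12) + 33)*12 = (-3787/12 + 33)*12 = -3391/12*12 = -3391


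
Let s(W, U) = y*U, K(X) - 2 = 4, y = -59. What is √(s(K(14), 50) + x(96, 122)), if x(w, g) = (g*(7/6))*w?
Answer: √10714 ≈ 103.51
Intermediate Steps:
K(X) = 6 (K(X) = 2 + 4 = 6)
x(w, g) = 7*g*w/6 (x(w, g) = (g*(7*(⅙)))*w = (g*(7/6))*w = (7*g/6)*w = 7*g*w/6)
s(W, U) = -59*U
√(s(K(14), 50) + x(96, 122)) = √(-59*50 + (7/6)*122*96) = √(-2950 + 13664) = √10714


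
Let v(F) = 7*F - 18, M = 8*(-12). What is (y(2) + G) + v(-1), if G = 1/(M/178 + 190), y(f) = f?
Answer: -387737/16862 ≈ -22.995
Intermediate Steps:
M = -96
v(F) = -18 + 7*F
G = 89/16862 (G = 1/(-96/178 + 190) = 1/(-96*1/178 + 190) = 1/(-48/89 + 190) = 1/(16862/89) = 89/16862 ≈ 0.0052781)
(y(2) + G) + v(-1) = (2 + 89/16862) + (-18 + 7*(-1)) = 33813/16862 + (-18 - 7) = 33813/16862 - 25 = -387737/16862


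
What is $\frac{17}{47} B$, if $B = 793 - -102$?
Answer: $\frac{15215}{47} \approx 323.72$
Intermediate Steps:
$B = 895$ ($B = 793 + 102 = 895$)
$\frac{17}{47} B = \frac{17}{47} \cdot 895 = \frac{15215}{47}$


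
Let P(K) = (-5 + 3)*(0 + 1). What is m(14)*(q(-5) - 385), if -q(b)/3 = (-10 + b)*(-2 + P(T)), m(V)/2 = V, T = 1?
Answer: -15820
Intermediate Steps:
m(V) = 2*V
P(K) = -2 (P(K) = -2*1 = -2)
q(b) = -120 + 12*b (q(b) = -3*(-10 + b)*(-2 - 2) = -3*(-10 + b)*(-4) = -3*(40 - 4*b) = -120 + 12*b)
m(14)*(q(-5) - 385) = (2*14)*((-120 + 12*(-5)) - 385) = 28*((-120 - 60) - 385) = 28*(-180 - 385) = 28*(-565) = -15820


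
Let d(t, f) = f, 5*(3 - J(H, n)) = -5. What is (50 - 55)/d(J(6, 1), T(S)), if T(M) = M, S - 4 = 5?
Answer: -5/9 ≈ -0.55556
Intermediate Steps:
S = 9 (S = 4 + 5 = 9)
J(H, n) = 4 (J(H, n) = 3 - 1/5*(-5) = 3 + 1 = 4)
(50 - 55)/d(J(6, 1), T(S)) = (50 - 55)/9 = (1/9)*(-5) = -5/9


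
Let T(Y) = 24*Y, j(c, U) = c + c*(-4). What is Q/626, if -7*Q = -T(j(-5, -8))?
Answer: 180/2191 ≈ 0.082154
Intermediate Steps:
j(c, U) = -3*c (j(c, U) = c - 4*c = -3*c)
Q = 360/7 (Q = -(-1)*24*(-3*(-5))/7 = -(-1)*24*15/7 = -(-1)*360/7 = -⅐*(-360) = 360/7 ≈ 51.429)
Q/626 = (360/7)/626 = (360/7)*(1/626) = 180/2191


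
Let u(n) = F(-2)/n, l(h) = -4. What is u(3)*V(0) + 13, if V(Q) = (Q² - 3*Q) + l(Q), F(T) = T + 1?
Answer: 43/3 ≈ 14.333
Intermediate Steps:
F(T) = 1 + T
V(Q) = -4 + Q² - 3*Q (V(Q) = (Q² - 3*Q) - 4 = -4 + Q² - 3*Q)
u(n) = -1/n (u(n) = (1 - 2)/n = -1/n)
u(3)*V(0) + 13 = (-1/3)*(-4 + 0² - 3*0) + 13 = (-1*⅓)*(-4 + 0 + 0) + 13 = -⅓*(-4) + 13 = 4/3 + 13 = 43/3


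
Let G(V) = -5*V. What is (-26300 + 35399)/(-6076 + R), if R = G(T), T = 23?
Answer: -9099/6191 ≈ -1.4697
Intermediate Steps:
R = -115 (R = -5*23 = -115)
(-26300 + 35399)/(-6076 + R) = (-26300 + 35399)/(-6076 - 115) = 9099/(-6191) = 9099*(-1/6191) = -9099/6191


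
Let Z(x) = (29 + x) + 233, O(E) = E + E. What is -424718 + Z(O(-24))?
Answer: -424504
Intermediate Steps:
O(E) = 2*E
Z(x) = 262 + x
-424718 + Z(O(-24)) = -424718 + (262 + 2*(-24)) = -424718 + (262 - 48) = -424718 + 214 = -424504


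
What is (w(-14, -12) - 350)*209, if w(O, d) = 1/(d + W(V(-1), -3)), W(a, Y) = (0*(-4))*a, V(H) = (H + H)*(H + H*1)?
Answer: -878009/12 ≈ -73167.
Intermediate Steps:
V(H) = 4*H**2 (V(H) = (2*H)*(H + H) = (2*H)*(2*H) = 4*H**2)
W(a, Y) = 0 (W(a, Y) = 0*a = 0)
w(O, d) = 1/d (w(O, d) = 1/(d + 0) = 1/d)
(w(-14, -12) - 350)*209 = (1/(-12) - 350)*209 = (-1/12 - 350)*209 = -4201/12*209 = -878009/12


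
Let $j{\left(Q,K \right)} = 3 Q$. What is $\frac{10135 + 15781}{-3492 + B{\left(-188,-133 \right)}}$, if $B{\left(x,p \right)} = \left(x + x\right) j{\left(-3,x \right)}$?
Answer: $- \frac{6479}{27} \approx -239.96$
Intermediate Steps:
$B{\left(x,p \right)} = - 18 x$ ($B{\left(x,p \right)} = \left(x + x\right) 3 \left(-3\right) = 2 x \left(-9\right) = - 18 x$)
$\frac{10135 + 15781}{-3492 + B{\left(-188,-133 \right)}} = \frac{10135 + 15781}{-3492 - -3384} = \frac{25916}{-3492 + 3384} = \frac{25916}{-108} = 25916 \left(- \frac{1}{108}\right) = - \frac{6479}{27}$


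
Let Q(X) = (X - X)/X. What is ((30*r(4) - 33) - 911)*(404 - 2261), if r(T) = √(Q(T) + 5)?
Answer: 1753008 - 55710*√5 ≈ 1.6284e+6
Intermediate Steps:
Q(X) = 0 (Q(X) = 0/X = 0)
r(T) = √5 (r(T) = √(0 + 5) = √5)
((30*r(4) - 33) - 911)*(404 - 2261) = ((30*√5 - 33) - 911)*(404 - 2261) = ((-33 + 30*√5) - 911)*(-1857) = (-944 + 30*√5)*(-1857) = 1753008 - 55710*√5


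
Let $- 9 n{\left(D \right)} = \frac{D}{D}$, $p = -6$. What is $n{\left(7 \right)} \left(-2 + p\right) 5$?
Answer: $\frac{40}{9} \approx 4.4444$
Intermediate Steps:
$n{\left(D \right)} = - \frac{1}{9}$ ($n{\left(D \right)} = - \frac{D \frac{1}{D}}{9} = \left(- \frac{1}{9}\right) 1 = - \frac{1}{9}$)
$n{\left(7 \right)} \left(-2 + p\right) 5 = - \frac{\left(-2 - 6\right) 5}{9} = - \frac{\left(-8\right) 5}{9} = \left(- \frac{1}{9}\right) \left(-40\right) = \frac{40}{9}$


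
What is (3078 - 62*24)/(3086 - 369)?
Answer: 1590/2717 ≈ 0.58520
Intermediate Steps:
(3078 - 62*24)/(3086 - 369) = (3078 - 1488)/2717 = 1590*(1/2717) = 1590/2717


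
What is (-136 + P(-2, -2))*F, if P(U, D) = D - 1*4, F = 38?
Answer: -5396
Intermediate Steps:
P(U, D) = -4 + D (P(U, D) = D - 4 = -4 + D)
(-136 + P(-2, -2))*F = (-136 + (-4 - 2))*38 = (-136 - 6)*38 = -142*38 = -5396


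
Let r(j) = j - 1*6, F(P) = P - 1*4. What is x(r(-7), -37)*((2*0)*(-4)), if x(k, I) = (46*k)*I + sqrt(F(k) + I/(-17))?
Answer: 0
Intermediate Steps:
F(P) = -4 + P (F(P) = P - 4 = -4 + P)
r(j) = -6 + j (r(j) = j - 6 = -6 + j)
x(k, I) = sqrt(-4 + k - I/17) + 46*I*k (x(k, I) = (46*k)*I + sqrt((-4 + k) + I/(-17)) = 46*I*k + sqrt((-4 + k) + I*(-1/17)) = 46*I*k + sqrt((-4 + k) - I/17) = 46*I*k + sqrt(-4 + k - I/17) = sqrt(-4 + k - I/17) + 46*I*k)
x(r(-7), -37)*((2*0)*(-4)) = (sqrt(-1156 - 17*(-37) + 289*(-6 - 7))/17 + 46*(-37)*(-6 - 7))*((2*0)*(-4)) = (sqrt(-1156 + 629 + 289*(-13))/17 + 46*(-37)*(-13))*(0*(-4)) = (sqrt(-1156 + 629 - 3757)/17 + 22126)*0 = (sqrt(-4284)/17 + 22126)*0 = ((6*I*sqrt(119))/17 + 22126)*0 = (6*I*sqrt(119)/17 + 22126)*0 = (22126 + 6*I*sqrt(119)/17)*0 = 0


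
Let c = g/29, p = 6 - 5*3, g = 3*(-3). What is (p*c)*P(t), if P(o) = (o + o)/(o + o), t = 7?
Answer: 81/29 ≈ 2.7931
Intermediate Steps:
g = -9
p = -9 (p = 6 - 15 = -9)
P(o) = 1 (P(o) = (2*o)/((2*o)) = (2*o)*(1/(2*o)) = 1)
c = -9/29 ≈ -0.31034
(p*c)*P(t) = -9*(-9/29)*1 = (81/29)*1 = 81/29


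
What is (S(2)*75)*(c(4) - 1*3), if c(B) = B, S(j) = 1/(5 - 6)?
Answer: -75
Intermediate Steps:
S(j) = -1 (S(j) = 1/(-1) = -1)
(S(2)*75)*(c(4) - 1*3) = (-1*75)*(4 - 1*3) = -75*(4 - 3) = -75*1 = -75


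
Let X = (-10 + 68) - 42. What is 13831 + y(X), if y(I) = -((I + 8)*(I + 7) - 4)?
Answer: 13283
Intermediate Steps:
X = 16 (X = 58 - 42 = 16)
y(I) = 4 - (7 + I)*(8 + I) (y(I) = -((8 + I)*(7 + I) - 4) = -((7 + I)*(8 + I) - 4) = -(-4 + (7 + I)*(8 + I)) = 4 - (7 + I)*(8 + I))
13831 + y(X) = 13831 + (-52 - 1*16² - 15*16) = 13831 + (-52 - 1*256 - 240) = 13831 + (-52 - 256 - 240) = 13831 - 548 = 13283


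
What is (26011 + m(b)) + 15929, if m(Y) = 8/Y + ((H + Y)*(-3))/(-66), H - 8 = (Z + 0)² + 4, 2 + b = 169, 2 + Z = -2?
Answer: 154120301/3674 ≈ 41949.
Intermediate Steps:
Z = -4 (Z = -2 - 2 = -4)
b = 167 (b = -2 + 169 = 167)
H = 28 (H = 8 + ((-4 + 0)² + 4) = 8 + ((-4)² + 4) = 8 + (16 + 4) = 8 + 20 = 28)
m(Y) = 14/11 + 8/Y + Y/22 (m(Y) = 8/Y + ((28 + Y)*(-3))/(-66) = 8/Y + (-84 - 3*Y)*(-1/66) = 8/Y + (14/11 + Y/22) = 14/11 + 8/Y + Y/22)
(26011 + m(b)) + 15929 = (26011 + (1/22)*(176 + 167*(28 + 167))/167) + 15929 = (26011 + (1/22)*(1/167)*(176 + 167*195)) + 15929 = (26011 + (1/22)*(1/167)*(176 + 32565)) + 15929 = (26011 + (1/22)*(1/167)*32741) + 15929 = (26011 + 32741/3674) + 15929 = 95597155/3674 + 15929 = 154120301/3674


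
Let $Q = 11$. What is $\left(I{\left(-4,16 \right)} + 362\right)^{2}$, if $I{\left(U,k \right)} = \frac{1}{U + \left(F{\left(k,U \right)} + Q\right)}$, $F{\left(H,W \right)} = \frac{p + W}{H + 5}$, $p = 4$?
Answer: $\frac{6426225}{49} \approx 1.3115 \cdot 10^{5}$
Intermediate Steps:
$F{\left(H,W \right)} = \frac{4 + W}{5 + H}$ ($F{\left(H,W \right)} = \frac{4 + W}{H + 5} = \frac{4 + W}{5 + H}$)
$I{\left(U,k \right)} = \frac{1}{11 + U + \frac{4 + U}{5 + k}}$ ($I{\left(U,k \right)} = \frac{1}{U + \left(\frac{4 + U}{5 + k} + 11\right)} = \frac{1}{U + \left(11 + \frac{4 + U}{5 + k}\right)} = \frac{1}{11 + U + \frac{4 + U}{5 + k}}$)
$\left(I{\left(-4,16 \right)} + 362\right)^{2} = \left(\frac{5 + 16}{4 - 4 + \left(5 + 16\right) \left(11 - 4\right)} + 362\right)^{2} = \left(\frac{1}{4 - 4 + 21 \cdot 7} \cdot 21 + 362\right)^{2} = \left(\frac{1}{4 - 4 + 147} \cdot 21 + 362\right)^{2} = \left(\frac{1}{147} \cdot 21 + 362\right)^{2} = \left(\frac{1}{7} + 362\right)^{2} = \left(\frac{2535}{7}\right)^{2} = \frac{6426225}{49}$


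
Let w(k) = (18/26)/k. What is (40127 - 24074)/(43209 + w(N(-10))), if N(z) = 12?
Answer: 278252/748957 ≈ 0.37152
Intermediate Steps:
w(k) = 9/(13*k) (w(k) = (18*(1/26))/k = 9/(13*k))
(40127 - 24074)/(43209 + w(N(-10))) = (40127 - 24074)/(43209 + (9/13)/12) = 16053/(43209 + (9/13)*(1/12)) = 16053/(43209 + 3/52) = 16053/(2246871/52) = 16053*(52/2246871) = 278252/748957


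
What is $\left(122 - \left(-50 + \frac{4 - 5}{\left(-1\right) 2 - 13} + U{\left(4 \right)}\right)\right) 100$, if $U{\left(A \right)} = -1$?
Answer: $\frac{51880}{3} \approx 17293.0$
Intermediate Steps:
$\left(122 - \left(-50 + \frac{4 - 5}{\left(-1\right) 2 - 13} + U{\left(4 \right)}\right)\right) 100 = \left(122 + \left(54 - \left(\left(4 + \frac{4 - 5}{\left(-1\right) 2 - 13}\right) - 1\right)\right)\right) 100 = \left(122 + \left(54 - \left(\left(4 - \frac{1}{-2 - 13}\right) - 1\right)\right)\right) 100 = \left(122 + \left(54 - \left(\left(4 - \frac{1}{-15}\right) - 1\right)\right)\right) 100 = \left(122 + \left(54 - \left(\left(4 - - \frac{1}{15}\right) - 1\right)\right)\right) 100 = \left(122 + \left(54 - \left(\left(4 + \frac{1}{15}\right) - 1\right)\right)\right) 100 = \left(122 + \left(54 - \left(\frac{61}{15} - 1\right)\right)\right) 100 = \left(122 + \left(54 - \frac{46}{15}\right)\right) 100 = \left(122 + \frac{764}{15}\right) 100 = \frac{2594}{15} \cdot 100 = \frac{51880}{3}$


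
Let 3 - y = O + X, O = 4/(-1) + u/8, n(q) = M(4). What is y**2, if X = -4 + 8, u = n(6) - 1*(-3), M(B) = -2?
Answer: 529/64 ≈ 8.2656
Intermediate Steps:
n(q) = -2
u = 1 (u = -2 - 1*(-3) = -2 + 3 = 1)
O = -31/8 (O = 4/(-1) + 1/8 = 4*(-1) + 1*(1/8) = -4 + 1/8 = -31/8 ≈ -3.8750)
X = 4
y = 23/8 (y = 3 - (-31/8 + 4) = 3 - 1*1/8 = 3 - 1/8 = 23/8 ≈ 2.8750)
y**2 = (23/8)**2 = 529/64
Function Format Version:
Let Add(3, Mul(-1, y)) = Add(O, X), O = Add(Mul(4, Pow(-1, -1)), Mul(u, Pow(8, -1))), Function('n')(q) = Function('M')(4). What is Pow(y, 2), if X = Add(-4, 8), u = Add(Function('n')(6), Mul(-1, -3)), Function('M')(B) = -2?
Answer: Rational(529, 64) ≈ 8.2656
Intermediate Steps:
Function('n')(q) = -2
u = 1 (u = Add(-2, Mul(-1, -3)) = Add(-2, 3) = 1)
O = Rational(-31, 8) (O = Add(Mul(4, Pow(-1, -1)), Mul(1, Pow(8, -1))) = Add(Mul(4, -1), Mul(1, Rational(1, 8))) = Add(-4, Rational(1, 8)) = Rational(-31, 8) ≈ -3.8750)
X = 4
y = Rational(23, 8) (y = Add(3, Mul(-1, Add(Rational(-31, 8), 4))) = Add(3, Mul(-1, Rational(1, 8))) = Add(3, Rational(-1, 8)) = Rational(23, 8) ≈ 2.8750)
Pow(y, 2) = Pow(Rational(23, 8), 2) = Rational(529, 64)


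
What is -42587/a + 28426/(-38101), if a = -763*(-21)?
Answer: -296868155/87213189 ≈ -3.4039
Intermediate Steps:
a = 16023
-42587/a + 28426/(-38101) = -42587/16023 + 28426/(-38101) = -42587*1/16023 + 28426*(-1/38101) = -42587/16023 - 28426/38101 = -296868155/87213189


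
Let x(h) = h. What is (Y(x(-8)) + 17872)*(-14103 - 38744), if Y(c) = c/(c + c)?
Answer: -1889016015/2 ≈ -9.4451e+8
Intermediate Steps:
Y(c) = ½ (Y(c) = c/((2*c)) = (1/(2*c))*c = ½)
(Y(x(-8)) + 17872)*(-14103 - 38744) = (½ + 17872)*(-14103 - 38744) = (35745/2)*(-52847) = -1889016015/2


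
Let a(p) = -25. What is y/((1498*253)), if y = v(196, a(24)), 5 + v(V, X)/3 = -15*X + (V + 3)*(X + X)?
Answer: -14370/189497 ≈ -0.075832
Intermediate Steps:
v(V, X) = -15 - 45*X + 6*X*(3 + V) (v(V, X) = -15 + 3*(-15*X + (V + 3)*(X + X)) = -15 + 3*(-15*X + (3 + V)*(2*X)) = -15 + 3*(-15*X + 2*X*(3 + V)) = -15 + (-45*X + 6*X*(3 + V)) = -15 - 45*X + 6*X*(3 + V))
y = -28740 (y = -15 - 27*(-25) + 6*196*(-25) = -15 + 675 - 29400 = -28740)
y/((1498*253)) = -28740/(1498*253) = -28740/378994 = -28740*1/378994 = -14370/189497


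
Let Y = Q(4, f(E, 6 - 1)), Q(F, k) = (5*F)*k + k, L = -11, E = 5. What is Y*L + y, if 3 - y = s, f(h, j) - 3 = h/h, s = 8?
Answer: -929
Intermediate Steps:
f(h, j) = 4 (f(h, j) = 3 + h/h = 3 + 1 = 4)
y = -5 (y = 3 - 1*8 = 3 - 8 = -5)
Q(F, k) = k + 5*F*k (Q(F, k) = 5*F*k + k = k + 5*F*k)
Y = 84 (Y = 4*(1 + 5*4) = 4*(1 + 20) = 4*21 = 84)
Y*L + y = 84*(-11) - 5 = -924 - 5 = -929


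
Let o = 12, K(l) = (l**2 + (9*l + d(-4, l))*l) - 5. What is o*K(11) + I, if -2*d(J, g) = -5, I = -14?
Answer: 14776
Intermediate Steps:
d(J, g) = 5/2 (d(J, g) = -1/2*(-5) = 5/2)
K(l) = -5 + l**2 + l*(5/2 + 9*l) (K(l) = (l**2 + (9*l + 5/2)*l) - 5 = (l**2 + (5/2 + 9*l)*l) - 5 = (l**2 + l*(5/2 + 9*l)) - 5 = -5 + l**2 + l*(5/2 + 9*l))
o*K(11) + I = 12*(-5 + 10*11**2 + (5/2)*11) - 14 = 12*(-5 + 10*121 + 55/2) - 14 = 12*(-5 + 1210 + 55/2) - 14 = 12*(2465/2) - 14 = 14790 - 14 = 14776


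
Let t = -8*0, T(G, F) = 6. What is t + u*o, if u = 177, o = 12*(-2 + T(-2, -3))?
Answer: 8496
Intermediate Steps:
t = 0
o = 48 (o = 12*(-2 + 6) = 12*4 = 48)
t + u*o = 0 + 177*48 = 0 + 8496 = 8496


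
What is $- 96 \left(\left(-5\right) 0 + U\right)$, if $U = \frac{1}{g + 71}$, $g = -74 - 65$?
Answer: $\frac{24}{17} \approx 1.4118$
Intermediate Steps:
$g = -139$
$U = - \frac{1}{68}$ ($U = \frac{1}{-139 + 71} = \frac{1}{-68} = - \frac{1}{68} \approx -0.014706$)
$- 96 \left(\left(-5\right) 0 + U\right) = - 96 \left(\left(-5\right) 0 - \frac{1}{68}\right) = - 96 \left(0 - \frac{1}{68}\right) = \left(-96\right) \left(- \frac{1}{68}\right) = \frac{24}{17}$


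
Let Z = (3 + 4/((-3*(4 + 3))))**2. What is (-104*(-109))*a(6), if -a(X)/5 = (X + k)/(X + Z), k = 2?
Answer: -199967040/6127 ≈ -32637.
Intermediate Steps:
Z = 3481/441 (Z = (3 + 4/((-3*7)))**2 = (3 + 4/(-21))**2 = (3 + 4*(-1/21))**2 = (3 - 4/21)**2 = (59/21)**2 = 3481/441 ≈ 7.8934)
a(X) = -5*(2 + X)/(3481/441 + X) (a(X) = -5*(X + 2)/(X + 3481/441) = -5*(2 + X)/(3481/441 + X))
(-104*(-109))*a(6) = (-104*(-109))*(2205*(-2 - 1*6)/(3481 + 441*6)) = 11336*(2205*(-2 - 6)/(3481 + 2646)) = 11336*(2205*(-8)/6127) = 11336*(2205*(1/6127)*(-8)) = 11336*(-17640/6127) = -199967040/6127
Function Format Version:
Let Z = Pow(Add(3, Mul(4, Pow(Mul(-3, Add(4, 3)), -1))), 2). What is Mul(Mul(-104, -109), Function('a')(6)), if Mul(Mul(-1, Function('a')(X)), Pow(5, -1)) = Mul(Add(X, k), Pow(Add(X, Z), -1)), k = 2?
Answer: Rational(-199967040, 6127) ≈ -32637.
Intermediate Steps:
Z = Rational(3481, 441) (Z = Pow(Add(3, Mul(4, Pow(Mul(-3, 7), -1))), 2) = Pow(Add(3, Mul(4, Pow(-21, -1))), 2) = Pow(Add(3, Mul(4, Rational(-1, 21))), 2) = Pow(Add(3, Rational(-4, 21)), 2) = Pow(Rational(59, 21), 2) = Rational(3481, 441) ≈ 7.8934)
Function('a')(X) = Mul(-5, Pow(Add(Rational(3481, 441), X), -1), Add(2, X)) (Function('a')(X) = Mul(-5, Mul(Add(X, 2), Pow(Add(X, Rational(3481, 441)), -1))) = Mul(-5, Mul(Add(2, X), Pow(Add(Rational(3481, 441), X), -1))) = Mul(-5, Mul(Pow(Add(Rational(3481, 441), X), -1), Add(2, X))) = Mul(-5, Pow(Add(Rational(3481, 441), X), -1), Add(2, X)))
Mul(Mul(-104, -109), Function('a')(6)) = Mul(Mul(-104, -109), Mul(2205, Pow(Add(3481, Mul(441, 6)), -1), Add(-2, Mul(-1, 6)))) = Mul(11336, Mul(2205, Pow(Add(3481, 2646), -1), Add(-2, -6))) = Mul(11336, Mul(2205, Pow(6127, -1), -8)) = Mul(11336, Mul(2205, Rational(1, 6127), -8)) = Mul(11336, Rational(-17640, 6127)) = Rational(-199967040, 6127)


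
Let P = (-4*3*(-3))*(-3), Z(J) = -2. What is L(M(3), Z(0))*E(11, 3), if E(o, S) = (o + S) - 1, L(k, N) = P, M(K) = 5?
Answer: -1404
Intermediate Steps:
P = -108 (P = -12*(-3)*(-3) = 36*(-3) = -108)
L(k, N) = -108
E(o, S) = -1 + S + o (E(o, S) = (S + o) - 1 = -1 + S + o)
L(M(3), Z(0))*E(11, 3) = -108*(-1 + 3 + 11) = -108*13 = -1404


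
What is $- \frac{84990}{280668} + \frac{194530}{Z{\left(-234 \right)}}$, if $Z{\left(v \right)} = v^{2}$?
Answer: $\frac{1040513200}{320172021} \approx 3.2499$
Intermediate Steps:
$- \frac{84990}{280668} + \frac{194530}{Z{\left(-234 \right)}} = - \frac{84990}{280668} + \frac{194530}{\left(-234\right)^{2}} = \left(-84990\right) \frac{1}{280668} + \frac{194530}{54756} = - \frac{14165}{46778} + 194530 \cdot \frac{1}{54756} = - \frac{14165}{46778} + \frac{97265}{27378} = \frac{1040513200}{320172021}$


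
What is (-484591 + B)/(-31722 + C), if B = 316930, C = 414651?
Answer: -55887/127643 ≈ -0.43784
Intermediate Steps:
(-484591 + B)/(-31722 + C) = (-484591 + 316930)/(-31722 + 414651) = -167661/382929 = -167661*1/382929 = -55887/127643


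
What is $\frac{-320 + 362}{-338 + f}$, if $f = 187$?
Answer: $- \frac{42}{151} \approx -0.27815$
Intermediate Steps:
$\frac{-320 + 362}{-338 + f} = \frac{-320 + 362}{-338 + 187} = \frac{42}{-151} = 42 \left(- \frac{1}{151}\right) = - \frac{42}{151}$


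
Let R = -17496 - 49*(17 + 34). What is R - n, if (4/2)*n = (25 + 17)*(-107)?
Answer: -17748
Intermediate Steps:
R = -19995 (R = -17496 - 49*51 = -17496 - 1*2499 = -17496 - 2499 = -19995)
n = -2247 (n = ((25 + 17)*(-107))/2 = (42*(-107))/2 = (1/2)*(-4494) = -2247)
R - n = -19995 - 1*(-2247) = -19995 + 2247 = -17748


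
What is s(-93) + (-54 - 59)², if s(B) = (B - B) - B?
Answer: 12862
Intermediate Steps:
s(B) = -B (s(B) = 0 - B = -B)
s(-93) + (-54 - 59)² = -1*(-93) + (-54 - 59)² = 93 + (-113)² = 93 + 12769 = 12862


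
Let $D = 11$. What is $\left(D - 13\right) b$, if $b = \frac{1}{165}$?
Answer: $- \frac{2}{165} \approx -0.012121$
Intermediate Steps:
$b = \frac{1}{165} \approx 0.0060606$
$\left(D - 13\right) b = \left(11 - 13\right) \frac{1}{165} = \left(-2\right) \frac{1}{165} = - \frac{2}{165}$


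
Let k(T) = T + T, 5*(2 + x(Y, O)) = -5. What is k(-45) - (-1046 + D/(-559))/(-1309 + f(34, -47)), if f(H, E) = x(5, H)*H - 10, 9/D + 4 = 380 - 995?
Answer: -44614563647/491695841 ≈ -90.736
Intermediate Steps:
x(Y, O) = -3 (x(Y, O) = -2 + (⅕)*(-5) = -2 - 1 = -3)
k(T) = 2*T
D = -9/619 (D = 9/(-4 + (380 - 995)) = 9/(-4 - 615) = 9/(-619) = 9*(-1/619) = -9/619 ≈ -0.014540)
f(H, E) = -10 - 3*H (f(H, E) = -3*H - 10 = -10 - 3*H)
k(-45) - (-1046 + D/(-559))/(-1309 + f(34, -47)) = 2*(-45) - (-1046 - 9/619/(-559))/(-1309 + (-10 - 3*34)) = -90 - (-1046 - 9/619*(-1/559))/(-1309 + (-10 - 102)) = -90 - (-1046 + 9/346021)/(-1309 - 112) = -90 - (-361937957)/(346021*(-1421)) = -90 - (-361937957)*(-1)/(346021*1421) = -90 - 1*361937957/491695841 = -90 - 361937957/491695841 = -44614563647/491695841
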